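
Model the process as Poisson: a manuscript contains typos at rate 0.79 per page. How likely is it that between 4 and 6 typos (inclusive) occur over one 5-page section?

0.4512

Over the interval, μ = 0.79 × 5 = 3.95 (a 5-page section = 5 pages).
P(4 ≤ N ≤ 6) = Σ_{j=4}^{6} e^(−3.95) · 3.95^j/j! ≈ 0.4512.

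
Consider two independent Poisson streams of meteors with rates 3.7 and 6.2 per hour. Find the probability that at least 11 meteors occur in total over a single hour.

Independent Poisson processes superpose: combined rate λ = 3.7 + 6.2 = 9.9 per hour.
So μ = 9.9.
P(N ≥ 11) = 1 − P(N ≤ 10) ≈ 0.4045.

0.4045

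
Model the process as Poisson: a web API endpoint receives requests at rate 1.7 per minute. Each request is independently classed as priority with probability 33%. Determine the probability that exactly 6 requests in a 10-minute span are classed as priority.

Thinning: the requests that are classed as priority themselves form a Poisson process with rate 0.33 × 1.7 = 0.561 per minute.
Over the interval, μ = 0.561 × 10 = 5.61 (a 10-minute span = 10 minutes).
P(N = 6) = e^(−5.61) · 5.61^6/6! ≈ 0.1585.

0.1585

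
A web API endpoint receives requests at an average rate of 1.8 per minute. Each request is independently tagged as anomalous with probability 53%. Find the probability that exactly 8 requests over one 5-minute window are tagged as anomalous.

0.0564

Thinning: the requests that are tagged as anomalous themselves form a Poisson process with rate 0.53 × 1.8 = 0.954 per minute.
Over the interval, μ = 0.954 × 5 = 4.77 (a 5-minute window = 5 minutes).
P(N = 8) = e^(−4.77) · 4.77^8/8! ≈ 0.0564.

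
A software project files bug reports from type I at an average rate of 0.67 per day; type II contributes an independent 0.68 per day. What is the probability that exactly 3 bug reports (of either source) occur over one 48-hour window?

0.2205

Independent Poisson processes superpose: combined rate λ = 0.67 + 0.68 = 1.35 per day.
Over the interval, μ = 1.35 × 2 = 2.7 (a 48-hour window = 2 days).
P(N = 3) = e^(−2.7) · 2.7^3/3! ≈ 0.2205.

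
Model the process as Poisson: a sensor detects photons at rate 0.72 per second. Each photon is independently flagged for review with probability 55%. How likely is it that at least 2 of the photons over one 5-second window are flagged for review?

0.5886

Thinning: the photons that are flagged for review themselves form a Poisson process with rate 0.55 × 0.72 = 0.396 per second.
Over the interval, μ = 0.396 × 5 = 1.98 (a 5-second window = 5 seconds).
P(N ≥ 2) = 1 − P(N ≤ 1) ≈ 0.5886.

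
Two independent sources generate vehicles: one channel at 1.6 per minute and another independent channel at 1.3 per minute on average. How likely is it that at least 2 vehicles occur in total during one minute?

Independent Poisson processes superpose: combined rate λ = 1.6 + 1.3 = 2.9 per minute.
So μ = 2.9.
P(N ≥ 2) = 1 − P(N ≤ 1) ≈ 0.7854.

0.7854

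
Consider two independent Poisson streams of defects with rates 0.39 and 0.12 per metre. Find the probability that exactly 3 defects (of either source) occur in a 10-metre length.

0.1348

Independent Poisson processes superpose: combined rate λ = 0.39 + 0.12 = 0.51 per metre.
Over the interval, μ = 0.51 × 10 = 5.1 (a 10-metre length = 10 metres).
P(N = 3) = e^(−5.1) · 5.1^3/3! ≈ 0.1348.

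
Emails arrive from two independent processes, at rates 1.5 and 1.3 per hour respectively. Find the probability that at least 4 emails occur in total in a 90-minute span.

Independent Poisson processes superpose: combined rate λ = 1.5 + 1.3 = 2.8 per hour.
Over the interval, μ = 2.8 × 1.5 = 4.2 (a 90-minute span = 1.5 hours).
P(N ≥ 4) = 1 − P(N ≤ 3) ≈ 0.6046.

0.6046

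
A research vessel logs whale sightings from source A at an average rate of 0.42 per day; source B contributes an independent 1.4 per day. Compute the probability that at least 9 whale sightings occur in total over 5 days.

Independent Poisson processes superpose: combined rate λ = 0.42 + 1.4 = 1.82 per day.
Over the interval, μ = 1.82 × 5 = 9.1 (5 days).
P(N ≥ 9) = 1 − P(N ≤ 8) ≈ 0.5574.

0.5574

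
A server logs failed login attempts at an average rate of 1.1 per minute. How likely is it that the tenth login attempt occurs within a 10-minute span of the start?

Over the interval, μ = 1.1 × 10 = 11 (a 10-minute span = 10 minutes).
The tenth arrival falls in the interval iff at least 10 events occur there: P(S_10 ≤ t) = P(N ≥ 10) = 1 − P(N ≤ 9) ≈ 0.6595.

0.6595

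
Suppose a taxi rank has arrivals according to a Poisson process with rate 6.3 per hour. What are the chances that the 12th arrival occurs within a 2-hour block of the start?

Over the interval, μ = 6.3 × 2 = 12.6 (a 2-hour block = 2 hours).
The 12th arrival falls in the interval iff at least 12 events occur there: P(S_12 ≤ t) = P(N ≥ 12) = 1 − P(N ≤ 11) ≈ 0.6050.

0.6050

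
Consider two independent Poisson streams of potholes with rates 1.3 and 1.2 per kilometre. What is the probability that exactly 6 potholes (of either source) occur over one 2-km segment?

Independent Poisson processes superpose: combined rate λ = 1.3 + 1.2 = 2.5 per kilometre.
Over the interval, μ = 2.5 × 2 = 5 (a 2-km segment = 2 kilometres).
P(N = 6) = e^(−5) · 5^6/6! ≈ 0.1462.

0.1462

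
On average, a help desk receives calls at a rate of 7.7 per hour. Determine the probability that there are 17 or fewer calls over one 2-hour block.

0.7141

Over the interval, μ = 7.7 × 2 = 15.4 (a 2-hour block = 2 hours).
P(N ≤ 17) = Σ_{j=0}^{17} e^(−μ) μ^j/j! ≈ 0.7141.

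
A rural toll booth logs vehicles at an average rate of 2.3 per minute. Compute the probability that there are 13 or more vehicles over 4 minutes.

Over the interval, μ = 2.3 × 4 = 9.2 (4 minutes).
P(N ≥ 13) = 1 − P(N ≤ 12) = 1 − Σ_{j=0}^{12} e^(−μ) μ^j/j! ≈ 0.1393.

0.1393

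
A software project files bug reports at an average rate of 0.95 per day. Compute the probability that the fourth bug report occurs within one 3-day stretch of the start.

Over the interval, μ = 0.95 × 3 = 2.85 (a 3-day stretch = 3 days).
The fourth arrival falls in the interval iff at least 4 events occur there: P(S_4 ≤ t) = P(N ≥ 4) = 1 − P(N ≤ 3) ≈ 0.3192.

0.3192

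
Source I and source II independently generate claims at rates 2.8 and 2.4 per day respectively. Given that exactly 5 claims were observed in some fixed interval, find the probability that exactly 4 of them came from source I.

Given the total, each event is independently from source I with probability p = λ_I/(λ_I+λ_II) = 2.8/5.2 ≈ 0.5385.
So K ~ Binomial(5, 2.8/5.2): P(K = 4) = C(5,4) · (2.8/5.2)^4 · (2.4/5.2)^1 ≈ 0.1940.

0.1940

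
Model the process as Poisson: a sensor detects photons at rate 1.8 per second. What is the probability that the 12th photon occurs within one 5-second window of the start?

Over the interval, μ = 1.8 × 5 = 9 (a 5-second window = 5 seconds).
The 12th arrival falls in the interval iff at least 12 events occur there: P(S_12 ≤ t) = P(N ≥ 12) = 1 − P(N ≤ 11) ≈ 0.1970.

0.1970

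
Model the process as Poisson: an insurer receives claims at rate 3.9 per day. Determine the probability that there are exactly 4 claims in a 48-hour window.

Over the interval, μ = 3.9 × 2 = 7.8 (a 48-hour window = 2 days).
P(N = 4) = e^(−μ) μ^4/4! = e^(−7.8) · 7.8^4/24 ≈ 0.0632.

0.0632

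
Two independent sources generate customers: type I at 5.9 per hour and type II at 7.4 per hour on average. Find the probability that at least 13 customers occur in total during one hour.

0.5695

Independent Poisson processes superpose: combined rate λ = 5.9 + 7.4 = 13.3 per hour.
So μ = 13.3.
P(N ≥ 13) = 1 − P(N ≤ 12) ≈ 0.5695.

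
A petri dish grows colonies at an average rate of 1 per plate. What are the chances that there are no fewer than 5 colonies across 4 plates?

0.3712

Over the interval, μ = 1 × 4 = 4 (4 plates).
P(N ≥ 5) = 1 − P(N ≤ 4) = 1 − Σ_{j=0}^{4} e^(−μ) μ^j/j! ≈ 0.3712.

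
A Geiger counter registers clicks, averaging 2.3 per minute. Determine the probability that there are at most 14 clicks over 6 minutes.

0.5916

Over the interval, μ = 2.3 × 6 = 13.8 (6 minutes).
P(N ≤ 14) = Σ_{j=0}^{14} e^(−μ) μ^j/j! ≈ 0.5916.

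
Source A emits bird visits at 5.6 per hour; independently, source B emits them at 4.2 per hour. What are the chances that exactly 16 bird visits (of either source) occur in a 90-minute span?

0.0938

Independent Poisson processes superpose: combined rate λ = 5.6 + 4.2 = 9.8 per hour.
Over the interval, μ = 9.8 × 1.5 = 14.7 (a 90-minute span = 1.5 hours).
P(N = 16) = e^(−14.7) · 14.7^16/16! ≈ 0.0938.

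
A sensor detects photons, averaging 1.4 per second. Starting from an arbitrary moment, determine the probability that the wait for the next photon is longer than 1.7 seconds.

The wait for the next event is exponential with rate λ = 1.4 per second.
P(T > 1.7) = e^(−λt) = e^(−1.4 × 1.7) = e^(−2.38) ≈ 0.0926.

0.0926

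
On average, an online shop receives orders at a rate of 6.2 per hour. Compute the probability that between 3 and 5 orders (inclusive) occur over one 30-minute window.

0.5045

Over the interval, μ = 6.2 × 0.5 = 3.1 (a 30-minute window = 0.5 hours).
P(3 ≤ N ≤ 5) = Σ_{j=3}^{5} e^(−3.1) · 3.1^j/j! ≈ 0.5045.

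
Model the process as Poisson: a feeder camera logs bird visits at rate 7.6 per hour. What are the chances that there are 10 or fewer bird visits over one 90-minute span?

0.4131

Over the interval, μ = 7.6 × 1.5 = 11.4 (a 90-minute span = 1.5 hours).
P(N ≤ 10) = Σ_{j=0}^{10} e^(−μ) μ^j/j! ≈ 0.4131.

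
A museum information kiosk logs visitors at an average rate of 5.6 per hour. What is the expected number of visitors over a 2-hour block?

E[N] = λt = 5.6 × 2 = 11.2 (a 2-hour block = 2 hours).

11.2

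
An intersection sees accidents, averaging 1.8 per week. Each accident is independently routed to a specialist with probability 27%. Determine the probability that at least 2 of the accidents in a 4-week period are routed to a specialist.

Thinning: the accidents that are routed to a specialist themselves form a Poisson process with rate 0.27 × 1.8 = 0.486 per week.
Over the interval, μ = 0.486 × 4 = 1.944 (a 4-week period = 4 weeks).
P(N ≥ 2) = 1 − P(N ≤ 1) ≈ 0.5786.

0.5786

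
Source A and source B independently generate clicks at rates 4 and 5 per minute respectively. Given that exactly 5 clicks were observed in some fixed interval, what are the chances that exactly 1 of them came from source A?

0.2117

Given the total, each event is independently from source A with probability p = λ_A/(λ_A+λ_B) = 4/9 ≈ 0.4444.
So K ~ Binomial(5, 4/9): P(K = 1) = C(5,1) · (4/9)^1 · (5/9)^4 ≈ 0.2117.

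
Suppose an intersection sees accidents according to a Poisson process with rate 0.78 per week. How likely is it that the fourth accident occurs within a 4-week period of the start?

Over the interval, μ = 0.78 × 4 = 3.12 (a 4-week period = 4 weeks).
The fourth arrival falls in the interval iff at least 4 events occur there: P(S_4 ≤ t) = P(N ≥ 4) = 1 − P(N ≤ 3) ≈ 0.3796.

0.3796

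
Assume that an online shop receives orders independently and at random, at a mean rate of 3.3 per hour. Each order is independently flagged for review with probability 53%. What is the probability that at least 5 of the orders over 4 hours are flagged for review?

0.8266

Thinning: the orders that are flagged for review themselves form a Poisson process with rate 0.53 × 3.3 = 1.749 per hour.
Over the interval, μ = 1.749 × 4 = 6.996 (4 hours).
P(N ≥ 5) = 1 − P(N ≤ 4) ≈ 0.8266.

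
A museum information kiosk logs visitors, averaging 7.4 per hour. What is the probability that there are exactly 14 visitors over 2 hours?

0.1037

Over the interval, μ = 7.4 × 2 = 14.8 (2 hours).
P(N = 14) = e^(−μ) μ^14/14! = e^(−14.8) · 14.8^14/87178291200 ≈ 0.1037.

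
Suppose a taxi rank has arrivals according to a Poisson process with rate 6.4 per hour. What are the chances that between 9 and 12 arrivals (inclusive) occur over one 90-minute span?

0.4483

Over the interval, μ = 6.4 × 1.5 = 9.6 (a 90-minute span = 1.5 hours).
P(9 ≤ N ≤ 12) = Σ_{j=9}^{12} e^(−9.6) · 9.6^j/j! ≈ 0.4483.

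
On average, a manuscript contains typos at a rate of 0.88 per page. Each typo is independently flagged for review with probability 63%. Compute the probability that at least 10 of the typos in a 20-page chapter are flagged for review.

Thinning: the typos that are flagged for review themselves form a Poisson process with rate 0.63 × 0.88 = 0.5544 per page.
Over the interval, μ = 0.5544 × 20 = 11.088 (a 20-page chapter = 20 pages).
P(N ≥ 10) = 1 − P(N ≤ 9) ≈ 0.6690.

0.6690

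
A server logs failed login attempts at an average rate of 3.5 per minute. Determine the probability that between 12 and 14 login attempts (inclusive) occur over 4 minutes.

Over the interval, μ = 3.5 × 4 = 14 (4 minutes).
P(12 ≤ N ≤ 14) = Σ_{j=12}^{14} e^(−14) · 14^j/j! ≈ 0.3104.

0.3104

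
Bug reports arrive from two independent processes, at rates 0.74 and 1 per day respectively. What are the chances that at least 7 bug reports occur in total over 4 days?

0.5443

Independent Poisson processes superpose: combined rate λ = 0.74 + 1 = 1.74 per day.
Over the interval, μ = 1.74 × 4 = 6.96 (4 days).
P(N ≥ 7) = 1 − P(N ≤ 6) ≈ 0.5443.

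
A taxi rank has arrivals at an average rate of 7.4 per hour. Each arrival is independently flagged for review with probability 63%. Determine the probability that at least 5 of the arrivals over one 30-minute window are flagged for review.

Thinning: the arrivals that are flagged for review themselves form a Poisson process with rate 0.63 × 7.4 = 4.662 per hour.
Over the interval, μ = 4.662 × 0.5 = 2.331 (a 30-minute window = 0.5 hours).
P(N ≥ 5) = 1 − P(N ≤ 4) ≈ 0.0874.

0.0874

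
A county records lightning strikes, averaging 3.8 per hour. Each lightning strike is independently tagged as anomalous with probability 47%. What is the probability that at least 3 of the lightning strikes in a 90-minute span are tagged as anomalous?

Thinning: the lightning strikes that are tagged as anomalous themselves form a Poisson process with rate 0.47 × 3.8 = 1.786 per hour.
Over the interval, μ = 1.786 × 1.5 = 2.679 (a 90-minute span = 1.5 hours).
P(N ≥ 3) = 1 − P(N ≤ 2) ≈ 0.5012.

0.5012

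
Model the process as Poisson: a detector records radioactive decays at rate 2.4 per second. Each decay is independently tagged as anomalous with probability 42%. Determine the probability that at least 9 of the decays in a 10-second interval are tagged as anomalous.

0.6761

Thinning: the decays that are tagged as anomalous themselves form a Poisson process with rate 0.42 × 2.4 = 1.008 per second.
Over the interval, μ = 1.008 × 10 = 10.08 (a 10-second interval = 10 seconds).
P(N ≥ 9) = 1 − P(N ≤ 8) ≈ 0.6761.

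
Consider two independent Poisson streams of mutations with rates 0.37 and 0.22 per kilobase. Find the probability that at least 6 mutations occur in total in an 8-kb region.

0.3350

Independent Poisson processes superpose: combined rate λ = 0.37 + 0.22 = 0.59 per kilobase.
Over the interval, μ = 0.59 × 8 = 4.72 (an 8-kb region = 8 kilobases).
P(N ≥ 6) = 1 − P(N ≤ 5) ≈ 0.3350.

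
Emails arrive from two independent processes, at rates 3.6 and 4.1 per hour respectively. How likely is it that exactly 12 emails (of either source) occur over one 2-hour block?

Independent Poisson processes superpose: combined rate λ = 3.6 + 4.1 = 7.7 per hour.
Over the interval, μ = 7.7 × 2 = 15.4 (a 2-hour block = 2 hours).
P(N = 12) = e^(−15.4) · 15.4^12/12! ≈ 0.0762.

0.0762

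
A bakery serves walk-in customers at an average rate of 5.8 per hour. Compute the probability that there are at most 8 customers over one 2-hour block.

Over the interval, μ = 5.8 × 2 = 11.6 (a 2-hour block = 2 hours).
P(N ≤ 8) = Σ_{j=0}^{8} e^(−μ) μ^j/j! ≈ 0.1830.

0.1830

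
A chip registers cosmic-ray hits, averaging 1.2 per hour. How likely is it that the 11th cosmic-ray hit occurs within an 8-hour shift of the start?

0.3671

Over the interval, μ = 1.2 × 8 = 9.6 (an 8-hour shift = 8 hours).
The 11th arrival falls in the interval iff at least 11 events occur there: P(S_11 ≤ t) = P(N ≥ 11) = 1 − P(N ≤ 10) ≈ 0.3671.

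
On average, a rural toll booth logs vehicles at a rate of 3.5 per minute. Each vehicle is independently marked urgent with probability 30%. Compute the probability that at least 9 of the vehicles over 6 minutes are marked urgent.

0.1852

Thinning: the vehicles that are marked urgent themselves form a Poisson process with rate 0.3 × 3.5 = 1.05 per minute.
Over the interval, μ = 1.05 × 6 = 6.3 (6 minutes).
P(N ≥ 9) = 1 − P(N ≤ 8) ≈ 0.1852.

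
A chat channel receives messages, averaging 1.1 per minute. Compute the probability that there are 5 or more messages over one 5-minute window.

0.6425

Over the interval, μ = 1.1 × 5 = 5.5 (a 5-minute window = 5 minutes).
P(N ≥ 5) = 1 − P(N ≤ 4) = 1 − Σ_{j=0}^{4} e^(−μ) μ^j/j! ≈ 0.6425.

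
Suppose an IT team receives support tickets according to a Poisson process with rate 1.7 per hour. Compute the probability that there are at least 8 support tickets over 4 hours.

Over the interval, μ = 1.7 × 4 = 6.8 (4 hours).
P(N ≥ 8) = 1 − P(N ≤ 7) = 1 − Σ_{j=0}^{7} e^(−μ) μ^j/j! ≈ 0.3715.

0.3715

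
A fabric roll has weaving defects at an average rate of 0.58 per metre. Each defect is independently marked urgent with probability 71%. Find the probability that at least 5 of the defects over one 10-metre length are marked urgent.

0.3942

Thinning: the defects that are marked urgent themselves form a Poisson process with rate 0.71 × 0.58 = 0.4118 per metre.
Over the interval, μ = 0.4118 × 10 = 4.118 (a 10-metre length = 10 metres).
P(N ≥ 5) = 1 − P(N ≤ 4) ≈ 0.3942.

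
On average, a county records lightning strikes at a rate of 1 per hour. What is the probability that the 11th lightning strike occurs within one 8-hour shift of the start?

Over the interval, μ = 1 × 8 = 8 (an 8-hour shift = 8 hours).
The 11th arrival falls in the interval iff at least 11 events occur there: P(S_11 ≤ t) = P(N ≥ 11) = 1 − P(N ≤ 10) ≈ 0.1841.

0.1841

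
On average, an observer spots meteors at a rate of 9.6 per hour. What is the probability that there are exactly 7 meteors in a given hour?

0.1010

With mean μ = 9.6 per hour,
P(N = 7) = e^(−μ) μ^7/7! = e^(−9.6) · 9.6^7/5040 ≈ 0.1010.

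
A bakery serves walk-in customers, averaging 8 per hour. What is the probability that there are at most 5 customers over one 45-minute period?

0.4457

Over the interval, μ = 8 × 0.75 = 6 (a 45-minute period = 0.75 hours).
P(N ≤ 5) = Σ_{j=0}^{5} e^(−μ) μ^j/j! ≈ 0.4457.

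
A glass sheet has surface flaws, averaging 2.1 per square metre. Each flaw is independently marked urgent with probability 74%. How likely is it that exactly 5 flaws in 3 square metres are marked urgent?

Thinning: the flaws that are marked urgent themselves form a Poisson process with rate 0.74 × 2.1 = 1.554 per square metre.
Over the interval, μ = 1.554 × 3 = 4.662 (3 square metres).
P(N = 5) = e^(−4.662) · 4.662^5/5! ≈ 0.1734.

0.1734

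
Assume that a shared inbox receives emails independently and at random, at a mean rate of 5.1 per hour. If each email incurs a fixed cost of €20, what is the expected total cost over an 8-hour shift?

E[N] = 5.1 × 8 = 40.8 (an 8-hour shift = 8 hours); E[cost] = 40.8 × €20 = €816.

€816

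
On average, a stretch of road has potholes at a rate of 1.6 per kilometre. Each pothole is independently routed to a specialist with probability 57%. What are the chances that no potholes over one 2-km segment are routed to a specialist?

Thinning: the potholes that are routed to a specialist themselves form a Poisson process with rate 0.57 × 1.6 = 0.912 per kilometre.
Over the interval, μ = 0.912 × 2 = 1.824 (a 2-km segment = 2 kilometres).
P(N = 0) = e^(−1.824) · 1.824^0/0! ≈ 0.1614.

0.1614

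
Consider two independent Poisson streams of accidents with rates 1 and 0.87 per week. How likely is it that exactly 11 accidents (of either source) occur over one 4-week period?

0.0580

Independent Poisson processes superpose: combined rate λ = 1 + 0.87 = 1.87 per week.
Over the interval, μ = 1.87 × 4 = 7.48 (a 4-week period = 4 weeks).
P(N = 11) = e^(−7.48) · 7.48^11/11! ≈ 0.0580.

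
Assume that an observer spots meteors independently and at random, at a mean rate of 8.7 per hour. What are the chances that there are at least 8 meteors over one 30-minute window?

0.0747

Over the interval, μ = 8.7 × 0.5 = 4.35 (a 30-minute window = 0.5 hours).
P(N ≥ 8) = 1 − P(N ≤ 7) = 1 − Σ_{j=0}^{7} e^(−μ) μ^j/j! ≈ 0.0747.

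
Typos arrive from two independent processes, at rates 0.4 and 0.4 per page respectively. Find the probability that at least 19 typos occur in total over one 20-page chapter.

0.2577

Independent Poisson processes superpose: combined rate λ = 0.4 + 0.4 = 0.8 per page.
Over the interval, μ = 0.8 × 20 = 16 (a 20-page chapter = 20 pages).
P(N ≥ 19) = 1 − P(N ≤ 18) ≈ 0.2577.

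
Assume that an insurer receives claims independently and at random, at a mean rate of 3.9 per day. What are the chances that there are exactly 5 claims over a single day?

0.1522

With mean μ = 3.9 per day,
P(N = 5) = e^(−μ) μ^5/5! = e^(−3.9) · 3.9^5/120 ≈ 0.1522.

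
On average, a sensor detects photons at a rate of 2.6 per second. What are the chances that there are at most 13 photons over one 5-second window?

Over the interval, μ = 2.6 × 5 = 13 (a 5-second window = 5 seconds).
P(N ≤ 13) = Σ_{j=0}^{13} e^(−μ) μ^j/j! ≈ 0.5730.

0.5730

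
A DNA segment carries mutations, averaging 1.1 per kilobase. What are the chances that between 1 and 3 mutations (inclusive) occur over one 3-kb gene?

0.5435

Over the interval, μ = 1.1 × 3 = 3.3 (a 3-kb gene = 3 kilobases).
P(1 ≤ N ≤ 3) = Σ_{j=1}^{3} e^(−3.3) · 3.3^j/j! ≈ 0.5435.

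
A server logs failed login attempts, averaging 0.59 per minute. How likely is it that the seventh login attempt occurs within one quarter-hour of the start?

Over the interval, μ = 0.59 × 15 = 8.85 (a quarter-hour = 15 minutes).
The seventh arrival falls in the interval iff at least 7 events occur there: P(S_7 ≤ t) = P(N ≥ 7) = 1 − P(N ≤ 6) ≈ 0.7792.

0.7792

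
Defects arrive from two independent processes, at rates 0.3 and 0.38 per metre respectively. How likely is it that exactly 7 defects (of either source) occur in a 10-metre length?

0.1486

Independent Poisson processes superpose: combined rate λ = 0.3 + 0.38 = 0.68 per metre.
Over the interval, μ = 0.68 × 10 = 6.8 (a 10-metre length = 10 metres).
P(N = 7) = e^(−6.8) · 6.8^7/7! ≈ 0.1486.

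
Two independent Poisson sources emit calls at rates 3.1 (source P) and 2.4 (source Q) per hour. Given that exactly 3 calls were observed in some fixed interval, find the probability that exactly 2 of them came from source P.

0.4159

Given the total, each event is independently from source P with probability p = λ_P/(λ_P+λ_Q) = 3.1/5.5 ≈ 0.5636.
So K ~ Binomial(3, 3.1/5.5): P(K = 2) = C(3,2) · (3.1/5.5)^2 · (2.4/5.5)^1 ≈ 0.4159.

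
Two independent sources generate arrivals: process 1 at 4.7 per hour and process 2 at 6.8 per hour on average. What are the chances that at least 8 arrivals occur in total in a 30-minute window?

Independent Poisson processes superpose: combined rate λ = 4.7 + 6.8 = 11.5 per hour.
Over the interval, μ = 11.5 × 0.5 = 5.75 (a 30-minute window = 0.5 hours).
P(N ≥ 8) = 1 − P(N ≤ 7) ≈ 0.2224.

0.2224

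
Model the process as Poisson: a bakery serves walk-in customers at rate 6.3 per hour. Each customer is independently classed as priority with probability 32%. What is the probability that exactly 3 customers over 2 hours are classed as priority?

0.1938

Thinning: the customers that are classed as priority themselves form a Poisson process with rate 0.32 × 6.3 = 2.016 per hour.
Over the interval, μ = 2.016 × 2 = 4.032 (2 hours).
P(N = 3) = e^(−4.032) · 4.032^3/3! ≈ 0.1938.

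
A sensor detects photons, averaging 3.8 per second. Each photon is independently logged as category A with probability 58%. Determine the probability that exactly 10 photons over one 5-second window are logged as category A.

0.1192

Thinning: the photons that are logged as category A themselves form a Poisson process with rate 0.58 × 3.8 = 2.204 per second.
Over the interval, μ = 2.204 × 5 = 11.02 (a 5-second window = 5 seconds).
P(N = 10) = e^(−11.02) · 11.02^10/10! ≈ 0.1192.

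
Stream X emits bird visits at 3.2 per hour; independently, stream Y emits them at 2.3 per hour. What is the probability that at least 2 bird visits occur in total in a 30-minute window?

Independent Poisson processes superpose: combined rate λ = 3.2 + 2.3 = 5.5 per hour.
Over the interval, μ = 5.5 × 0.5 = 2.75 (a 30-minute window = 0.5 hours).
P(N ≥ 2) = 1 − P(N ≤ 1) ≈ 0.7603.

0.7603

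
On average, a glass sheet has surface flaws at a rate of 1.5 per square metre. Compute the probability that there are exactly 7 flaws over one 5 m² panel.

Over the interval, μ = 1.5 × 5 = 7.5 (a 5 m² panel = 5 square metres).
P(N = 7) = e^(−μ) μ^7/7! = e^(−7.5) · 7.5^7/5040 ≈ 0.1465.

0.1465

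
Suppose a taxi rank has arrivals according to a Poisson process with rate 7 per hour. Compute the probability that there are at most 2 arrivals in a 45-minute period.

Over the interval, μ = 7 × 0.75 = 5.25 (a 45-minute period = 0.75 hours).
P(N ≤ 2) = Σ_{j=0}^{2} e^(−μ) μ^j/j! ≈ 0.1051.

0.1051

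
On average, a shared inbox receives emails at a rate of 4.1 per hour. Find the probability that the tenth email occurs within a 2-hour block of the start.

Over the interval, μ = 4.1 × 2 = 8.2 (a 2-hour block = 2 hours).
The tenth arrival falls in the interval iff at least 10 events occur there: P(S_10 ≤ t) = P(N ≥ 10) = 1 − P(N ≤ 9) ≈ 0.3085.

0.3085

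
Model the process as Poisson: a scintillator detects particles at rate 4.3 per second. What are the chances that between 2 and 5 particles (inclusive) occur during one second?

0.6647

With mean μ = 4.3 per second,
P(2 ≤ N ≤ 5) = Σ_{j=2}^{5} e^(−4.3) · 4.3^j/j! ≈ 0.6647.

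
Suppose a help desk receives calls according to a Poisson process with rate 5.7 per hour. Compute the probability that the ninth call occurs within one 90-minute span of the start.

Over the interval, μ = 5.7 × 1.5 = 8.55 (a 90-minute span = 1.5 hours).
The ninth arrival falls in the interval iff at least 9 events occur there: P(S_9 ≤ t) = P(N ≥ 9) = 1 − P(N ≤ 8) ≈ 0.4838.

0.4838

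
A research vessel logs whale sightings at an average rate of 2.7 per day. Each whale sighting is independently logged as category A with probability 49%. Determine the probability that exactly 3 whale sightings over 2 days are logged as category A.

0.2190

Thinning: the whale sightings that are logged as category A themselves form a Poisson process with rate 0.49 × 2.7 = 1.323 per day.
Over the interval, μ = 1.323 × 2 = 2.646 (2 days).
P(N = 3) = e^(−2.646) · 2.646^3/3! ≈ 0.2190.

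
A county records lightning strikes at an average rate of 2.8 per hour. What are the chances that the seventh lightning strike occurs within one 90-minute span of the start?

Over the interval, μ = 2.8 × 1.5 = 4.2 (a 90-minute span = 1.5 hours).
The seventh arrival falls in the interval iff at least 7 events occur there: P(S_7 ≤ t) = P(N ≥ 7) = 1 − P(N ≤ 6) ≈ 0.1325.

0.1325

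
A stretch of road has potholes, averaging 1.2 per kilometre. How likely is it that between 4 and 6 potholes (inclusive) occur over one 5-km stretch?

Over the interval, μ = 1.2 × 5 = 6 (a 5-km stretch = 5 kilometres).
P(4 ≤ N ≤ 6) = Σ_{j=4}^{6} e^(−6) · 6^j/j! ≈ 0.4551.

0.4551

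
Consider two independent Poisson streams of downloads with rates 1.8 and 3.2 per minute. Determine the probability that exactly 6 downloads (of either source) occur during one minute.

Independent Poisson processes superpose: combined rate λ = 1.8 + 3.2 = 5 per minute.
So μ = 5.
P(N = 6) = e^(−5) · 5^6/6! ≈ 0.1462.

0.1462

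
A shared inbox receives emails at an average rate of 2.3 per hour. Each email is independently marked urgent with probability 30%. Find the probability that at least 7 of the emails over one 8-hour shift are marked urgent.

0.3171

Thinning: the emails that are marked urgent themselves form a Poisson process with rate 0.3 × 2.3 = 0.69 per hour.
Over the interval, μ = 0.69 × 8 = 5.52 (an 8-hour shift = 8 hours).
P(N ≥ 7) = 1 − P(N ≤ 6) ≈ 0.3171.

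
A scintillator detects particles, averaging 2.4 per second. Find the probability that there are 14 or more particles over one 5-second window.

Over the interval, μ = 2.4 × 5 = 12 (a 5-second window = 5 seconds).
P(N ≥ 14) = 1 − P(N ≤ 13) = 1 − Σ_{j=0}^{13} e^(−μ) μ^j/j! ≈ 0.3185.

0.3185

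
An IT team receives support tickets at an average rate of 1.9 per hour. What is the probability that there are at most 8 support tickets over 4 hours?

0.6482

Over the interval, μ = 1.9 × 4 = 7.6 (4 hours).
P(N ≤ 8) = Σ_{j=0}^{8} e^(−μ) μ^j/j! ≈ 0.6482.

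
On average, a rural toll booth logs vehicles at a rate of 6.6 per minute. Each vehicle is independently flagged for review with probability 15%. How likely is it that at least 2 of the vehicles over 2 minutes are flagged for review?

Thinning: the vehicles that are flagged for review themselves form a Poisson process with rate 0.15 × 6.6 = 0.99 per minute.
Over the interval, μ = 0.99 × 2 = 1.98 (2 minutes).
P(N ≥ 2) = 1 − P(N ≤ 1) ≈ 0.5886.

0.5886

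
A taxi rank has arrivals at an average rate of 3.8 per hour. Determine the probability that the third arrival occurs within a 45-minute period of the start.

0.5424

Over the interval, μ = 3.8 × 0.75 = 2.85 (a 45-minute period = 0.75 hours).
The third arrival falls in the interval iff at least 3 events occur there: P(S_3 ≤ t) = P(N ≥ 3) = 1 − P(N ≤ 2) ≈ 0.5424.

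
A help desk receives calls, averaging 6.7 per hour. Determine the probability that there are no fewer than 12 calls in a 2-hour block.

Over the interval, μ = 6.7 × 2 = 13.4 (a 2-hour block = 2 hours).
P(N ≥ 12) = 1 − P(N ≤ 11) = 1 − Σ_{j=0}^{11} e^(−μ) μ^j/j! ≈ 0.6861.

0.6861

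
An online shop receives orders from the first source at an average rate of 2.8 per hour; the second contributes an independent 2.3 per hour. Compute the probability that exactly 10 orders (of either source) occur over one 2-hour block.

0.1249

Independent Poisson processes superpose: combined rate λ = 2.8 + 2.3 = 5.1 per hour.
Over the interval, μ = 5.1 × 2 = 10.2 (a 2-hour block = 2 hours).
P(N = 10) = e^(−10.2) · 10.2^10/10! ≈ 0.1249.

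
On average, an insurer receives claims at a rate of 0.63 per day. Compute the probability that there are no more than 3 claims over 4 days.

Over the interval, μ = 0.63 × 4 = 2.52 (4 days).
P(N ≤ 3) = Σ_{j=0}^{3} e^(−μ) μ^j/j! ≈ 0.7533.

0.7533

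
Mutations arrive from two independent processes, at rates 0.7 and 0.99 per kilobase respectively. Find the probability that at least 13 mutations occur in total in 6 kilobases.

0.2219

Independent Poisson processes superpose: combined rate λ = 0.7 + 0.99 = 1.69 per kilobase.
Over the interval, μ = 1.69 × 6 = 10.14 (6 kilobases).
P(N ≥ 13) = 1 − P(N ≤ 12) ≈ 0.2219.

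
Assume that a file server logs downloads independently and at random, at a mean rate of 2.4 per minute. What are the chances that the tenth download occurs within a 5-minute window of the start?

0.7576

Over the interval, μ = 2.4 × 5 = 12 (a 5-minute window = 5 minutes).
The tenth arrival falls in the interval iff at least 10 events occur there: P(S_10 ≤ t) = P(N ≥ 10) = 1 − P(N ≤ 9) ≈ 0.7576.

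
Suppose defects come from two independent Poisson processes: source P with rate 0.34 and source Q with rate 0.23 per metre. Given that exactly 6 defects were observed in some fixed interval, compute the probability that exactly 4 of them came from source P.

Given the total, each event is independently from source P with probability p = λ_P/(λ_P+λ_Q) = 0.34/0.57 ≈ 0.5965.
So K ~ Binomial(6, 0.34/0.57): P(K = 4) = C(6,4) · (0.34/0.57)^4 · (0.23/0.57)^2 ≈ 0.3092.

0.3092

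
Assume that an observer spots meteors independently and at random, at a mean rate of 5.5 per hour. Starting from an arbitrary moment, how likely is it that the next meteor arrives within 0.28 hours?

0.7856

Inter-arrival times are exponential with rate λ = 5.5 per hour.
P(T ≤ 0.28) = 1 − e^(−λt) = 1 − e^(−5.5 × 0.28) = 1 − e^(−1.54) ≈ 0.7856.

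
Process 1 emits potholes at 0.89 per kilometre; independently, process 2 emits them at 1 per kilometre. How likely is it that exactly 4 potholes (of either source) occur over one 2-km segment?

Independent Poisson processes superpose: combined rate λ = 0.89 + 1 = 1.89 per kilometre.
Over the interval, μ = 1.89 × 2 = 3.78 (a 2-km segment = 2 kilometres).
P(N = 4) = e^(−3.78) · 3.78^4/4! ≈ 0.1941.

0.1941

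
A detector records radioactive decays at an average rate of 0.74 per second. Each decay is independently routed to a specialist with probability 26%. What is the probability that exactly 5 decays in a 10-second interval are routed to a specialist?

Thinning: the decays that are routed to a specialist themselves form a Poisson process with rate 0.26 × 0.74 = 0.1924 per second.
Over the interval, μ = 0.1924 × 10 = 1.924 (a 10-second interval = 10 seconds).
P(N = 5) = e^(−1.924) · 1.924^5/5! ≈ 0.0321.

0.0321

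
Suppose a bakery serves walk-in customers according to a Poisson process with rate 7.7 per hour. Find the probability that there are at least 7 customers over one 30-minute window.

Over the interval, μ = 7.7 × 0.5 = 3.85 (a 30-minute window = 0.5 hours).
P(N ≥ 7) = 1 − P(N ≤ 6) = 1 − Σ_{j=0}^{6} e^(−μ) μ^j/j! ≈ 0.0956.

0.0956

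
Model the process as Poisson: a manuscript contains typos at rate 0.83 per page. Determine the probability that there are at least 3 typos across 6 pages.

Over the interval, μ = 0.83 × 6 = 4.98 (6 pages).
P(N ≥ 3) = 1 − P(N ≤ 2) = 1 − Σ_{j=0}^{2} e^(−μ) μ^j/j! ≈ 0.8737.

0.8737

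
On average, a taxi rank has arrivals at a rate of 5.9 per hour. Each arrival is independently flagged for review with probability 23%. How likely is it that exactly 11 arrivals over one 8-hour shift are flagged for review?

Thinning: the arrivals that are flagged for review themselves form a Poisson process with rate 0.23 × 5.9 = 1.357 per hour.
Over the interval, μ = 1.357 × 8 = 10.856 (an 8-hour shift = 8 hours).
P(N = 11) = e^(−10.856) · 10.856^11/11! ≈ 0.1193.

0.1193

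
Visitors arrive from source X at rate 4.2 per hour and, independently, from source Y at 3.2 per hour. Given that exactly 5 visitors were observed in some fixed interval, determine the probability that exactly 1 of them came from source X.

0.0992

Given the total, each event is independently from source X with probability p = λ_X/(λ_X+λ_Y) = 4.2/7.4 ≈ 0.5676.
So K ~ Binomial(5, 4.2/7.4): P(K = 1) = C(5,1) · (4.2/7.4)^1 · (3.2/7.4)^4 ≈ 0.0992.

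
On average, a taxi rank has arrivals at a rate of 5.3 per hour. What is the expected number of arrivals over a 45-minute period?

E[N] = λt = 5.3 × 0.75 = 3.975 (a 45-minute period = 0.75 hours).

3.975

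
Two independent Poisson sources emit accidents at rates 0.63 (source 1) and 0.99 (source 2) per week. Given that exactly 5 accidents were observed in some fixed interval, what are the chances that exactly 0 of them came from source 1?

0.0852

Given the total, each event is independently from source 1 with probability p = λ_1/(λ_1+λ_2) = 0.63/1.62 ≈ 0.3889.
So K ~ Binomial(5, 0.63/1.62): P(K = 0) = C(5,0) · (0.63/1.62)^0 · (0.99/1.62)^5 ≈ 0.0852.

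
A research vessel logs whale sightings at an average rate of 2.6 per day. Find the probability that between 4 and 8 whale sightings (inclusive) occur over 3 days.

Over the interval, μ = 2.6 × 3 = 7.8 (3 days).
P(4 ≤ N ≤ 8) = Σ_{j=4}^{8} e^(−7.8) · 7.8^j/j! ≈ 0.5720.

0.5720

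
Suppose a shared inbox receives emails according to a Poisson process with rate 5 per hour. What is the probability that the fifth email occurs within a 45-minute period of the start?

Over the interval, μ = 5 × 0.75 = 3.75 (a 45-minute period = 0.75 hours).
The fifth arrival falls in the interval iff at least 5 events occur there: P(S_5 ≤ t) = P(N ≥ 5) = 1 − P(N ≤ 4) ≈ 0.3225.

0.3225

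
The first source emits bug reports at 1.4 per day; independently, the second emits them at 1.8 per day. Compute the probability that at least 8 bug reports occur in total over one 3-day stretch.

Independent Poisson processes superpose: combined rate λ = 1.4 + 1.8 = 3.2 per day.
Over the interval, μ = 3.2 × 3 = 9.6 (a 3-day stretch = 3 days).
P(N ≥ 8) = 1 − P(N ≤ 7) ≈ 0.7416.

0.7416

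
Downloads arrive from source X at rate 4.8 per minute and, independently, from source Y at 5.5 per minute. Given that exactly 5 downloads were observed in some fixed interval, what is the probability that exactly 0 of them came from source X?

0.0434

Given the total, each event is independently from source X with probability p = λ_X/(λ_X+λ_Y) = 4.8/10.3 ≈ 0.4660.
So K ~ Binomial(5, 4.8/10.3): P(K = 0) = C(5,0) · (4.8/10.3)^0 · (5.5/10.3)^5 ≈ 0.0434.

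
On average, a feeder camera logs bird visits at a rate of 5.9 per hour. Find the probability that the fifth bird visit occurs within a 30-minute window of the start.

Over the interval, μ = 5.9 × 0.5 = 2.95 (a 30-minute window = 0.5 hours).
The fifth arrival falls in the interval iff at least 5 events occur there: P(S_5 ≤ t) = P(N ≥ 5) = 1 − P(N ≤ 4) ≈ 0.1764.

0.1764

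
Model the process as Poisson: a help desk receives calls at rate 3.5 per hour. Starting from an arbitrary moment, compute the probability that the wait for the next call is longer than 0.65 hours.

The wait for the next event is exponential with rate λ = 3.5 per hour.
P(T > 0.65) = e^(−λt) = e^(−3.5 × 0.65) = e^(−2.275) ≈ 0.1028.

0.1028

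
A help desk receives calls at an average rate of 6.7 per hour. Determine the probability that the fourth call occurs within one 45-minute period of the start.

Over the interval, μ = 6.7 × 0.75 = 5.025 (a 45-minute period = 0.75 hours).
The fourth arrival falls in the interval iff at least 4 events occur there: P(S_4 ≤ t) = P(N ≥ 4) = 1 − P(N ≤ 3) ≈ 0.7385.

0.7385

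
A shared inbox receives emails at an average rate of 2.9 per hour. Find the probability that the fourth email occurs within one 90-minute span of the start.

0.6318

Over the interval, μ = 2.9 × 1.5 = 4.35 (a 90-minute span = 1.5 hours).
The fourth arrival falls in the interval iff at least 4 events occur there: P(S_4 ≤ t) = P(N ≥ 4) = 1 − P(N ≤ 3) ≈ 0.6318.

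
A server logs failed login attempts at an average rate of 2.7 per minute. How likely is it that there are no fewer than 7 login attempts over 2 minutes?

0.2983

Over the interval, μ = 2.7 × 2 = 5.4 (2 minutes).
P(N ≥ 7) = 1 − P(N ≤ 6) = 1 − Σ_{j=0}^{6} e^(−μ) μ^j/j! ≈ 0.2983.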